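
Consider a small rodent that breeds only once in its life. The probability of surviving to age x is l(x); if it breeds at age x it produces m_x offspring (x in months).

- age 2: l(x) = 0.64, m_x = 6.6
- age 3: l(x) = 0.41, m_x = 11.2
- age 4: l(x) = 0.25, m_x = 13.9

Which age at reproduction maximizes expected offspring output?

Expected offspring if breeding at age x = l(x) × m_x:
  age 2: 0.64 × 6.6 = 4.224
  age 3: 0.41 × 11.2 = 4.592
  age 4: 0.25 × 13.9 = 3.475
Maximum at age 3 (4.592).

3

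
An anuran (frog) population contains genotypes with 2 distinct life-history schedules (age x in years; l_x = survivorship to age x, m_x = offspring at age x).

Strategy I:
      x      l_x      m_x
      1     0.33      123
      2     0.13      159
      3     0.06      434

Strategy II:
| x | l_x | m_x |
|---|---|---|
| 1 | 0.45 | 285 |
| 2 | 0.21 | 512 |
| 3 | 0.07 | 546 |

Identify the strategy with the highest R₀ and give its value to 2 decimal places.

Strategy I: R₀ = 0.33×123 + 0.13×159 + 0.06×434 = 87.3000
Strategy II: R₀ = 0.45×285 + 0.21×512 + 0.07×546 = 273.9900
Highest R₀: strategy II with 273.9900.

273.99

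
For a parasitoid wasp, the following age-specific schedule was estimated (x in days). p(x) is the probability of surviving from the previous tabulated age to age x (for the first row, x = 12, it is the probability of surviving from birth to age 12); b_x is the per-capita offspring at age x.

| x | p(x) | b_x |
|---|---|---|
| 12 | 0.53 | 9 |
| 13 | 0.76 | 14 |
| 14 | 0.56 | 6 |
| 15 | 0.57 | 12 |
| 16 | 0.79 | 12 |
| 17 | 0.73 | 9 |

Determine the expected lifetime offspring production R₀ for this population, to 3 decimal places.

15.192

Survivorship from birth: l_x = p_12·p_13·…·p_x.
  l_12 = 0.53000
  l_13 = 0.40280
  l_14 = 0.22557
  l_15 = 0.12857
  l_16 = 0.10157
  l_17 = 0.07415
R₀ = Σ l_x b_x:
  age 12: 0.53000 × 9 = 4.7700
  age 13: 0.40280 × 14 = 5.6392
  age 14: 0.22557 × 6 = 1.3534
  age 15: 0.12857 × 12 = 1.5428
  age 16: 0.10157 × 12 = 1.2188
  age 17: 0.07415 × 9 = 0.6673
R₀ = 4.7700 + 5.6392 + 1.3534 + 1.5428 + 1.2188 + 0.6673 = 15.1916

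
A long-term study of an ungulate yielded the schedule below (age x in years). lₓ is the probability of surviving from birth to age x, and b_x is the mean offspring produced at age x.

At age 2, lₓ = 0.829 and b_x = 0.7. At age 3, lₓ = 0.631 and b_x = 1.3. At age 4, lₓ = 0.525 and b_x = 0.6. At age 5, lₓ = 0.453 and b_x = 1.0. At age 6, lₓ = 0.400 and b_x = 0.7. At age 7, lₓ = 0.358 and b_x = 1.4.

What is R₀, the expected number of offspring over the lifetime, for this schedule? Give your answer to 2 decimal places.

2.95

R₀ = Σ lₓ b_x:
  age 2: 0.829 × 0.7 = 0.5803
  age 3: 0.631 × 1.3 = 0.8203
  age 4: 0.525 × 0.6 = 0.3150
  age 5: 0.453 × 1.0 = 0.4530
  age 6: 0.400 × 0.7 = 0.2800
  age 7: 0.358 × 1.4 = 0.5012
R₀ = 0.5803 + 0.8203 + 0.3150 + 0.4530 + 0.2800 + 0.5012 = 2.9498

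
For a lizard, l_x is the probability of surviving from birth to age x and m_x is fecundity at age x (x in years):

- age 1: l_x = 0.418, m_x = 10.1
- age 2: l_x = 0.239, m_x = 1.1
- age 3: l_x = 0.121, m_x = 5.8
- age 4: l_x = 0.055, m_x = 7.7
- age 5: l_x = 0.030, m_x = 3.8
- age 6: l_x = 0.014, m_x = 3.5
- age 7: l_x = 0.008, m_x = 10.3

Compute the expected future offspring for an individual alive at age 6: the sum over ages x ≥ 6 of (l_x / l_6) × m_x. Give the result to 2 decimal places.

l_6 = 0.014. Conditional survival from age 6 to x is l_x / l_6.
  x=6: (0.014/0.014) × 3.5 = 3.5000
  x=7: (0.008/0.014) × 10.3 = 5.8857
Sum = 3.5000 + 5.8857 = 9.3857

9.39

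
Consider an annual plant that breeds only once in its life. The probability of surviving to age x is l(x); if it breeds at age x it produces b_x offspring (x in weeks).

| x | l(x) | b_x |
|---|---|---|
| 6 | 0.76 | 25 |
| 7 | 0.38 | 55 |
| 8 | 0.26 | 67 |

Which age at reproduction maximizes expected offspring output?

7

Expected offspring if breeding at age x = l(x) × b_x:
  age 6: 0.76 × 25 = 19.000
  age 7: 0.38 × 55 = 20.900
  age 8: 0.26 × 67 = 17.420
Maximum at age 7 (20.900).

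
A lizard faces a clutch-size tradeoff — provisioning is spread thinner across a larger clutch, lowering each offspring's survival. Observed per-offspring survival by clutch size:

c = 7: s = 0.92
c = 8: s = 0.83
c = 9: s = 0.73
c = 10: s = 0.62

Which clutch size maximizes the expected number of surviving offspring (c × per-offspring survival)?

Expected surviving offspring = c × s(c):
  c=7: 7 × 0.92 = 6.440
  c=8: 8 × 0.83 = 6.640
  c=9: 9 × 0.73 = 6.570
  c=10: 10 × 0.62 = 6.200
Maximum at c = 8 (6.640 surviving offspring).

8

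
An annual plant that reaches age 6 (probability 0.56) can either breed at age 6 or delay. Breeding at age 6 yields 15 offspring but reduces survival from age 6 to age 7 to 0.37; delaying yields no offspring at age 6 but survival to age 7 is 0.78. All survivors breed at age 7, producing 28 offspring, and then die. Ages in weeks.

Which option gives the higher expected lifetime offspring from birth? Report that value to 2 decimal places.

14.20

breed at age 6: R₀ = 0.56 × (15 + 0.37 × 28) = 0.56 × 25.3600 = 14.2016
delay to age 7: R₀ = 0.56 × (0.78 × 28) = 0.56 × 21.8400 = 12.2304
Higher: breed at age 6 (14.2016).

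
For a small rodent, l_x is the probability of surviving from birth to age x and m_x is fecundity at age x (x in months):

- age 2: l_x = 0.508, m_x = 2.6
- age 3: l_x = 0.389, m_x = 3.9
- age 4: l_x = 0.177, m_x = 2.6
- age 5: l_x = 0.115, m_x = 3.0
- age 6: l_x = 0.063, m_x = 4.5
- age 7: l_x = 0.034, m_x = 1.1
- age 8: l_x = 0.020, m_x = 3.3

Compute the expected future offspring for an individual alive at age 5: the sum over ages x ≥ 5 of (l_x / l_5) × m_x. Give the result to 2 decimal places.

l_5 = 0.115. Conditional survival from age 5 to x is l_x / l_5.
  x=5: (0.115/0.115) × 3.0 = 3.0000
  x=6: (0.063/0.115) × 4.5 = 2.4652
  x=7: (0.034/0.115) × 1.1 = 0.3252
  x=8: (0.020/0.115) × 3.3 = 0.5739
Sum = 3.0000 + 2.4652 + 0.3252 + 0.5739 = 6.3643

6.36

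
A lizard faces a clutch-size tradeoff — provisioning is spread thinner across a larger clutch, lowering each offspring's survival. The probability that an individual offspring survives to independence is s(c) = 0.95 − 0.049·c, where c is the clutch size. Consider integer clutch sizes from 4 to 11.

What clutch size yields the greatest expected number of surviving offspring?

Expected surviving offspring = c × s(c):
  c=4: 4 × 0.754 = 3.016
  c=5: 5 × 0.705 = 3.525
  c=6: 6 × 0.656 = 3.936
  c=7: 7 × 0.607 = 4.249
  c=8: 8 × 0.558 = 4.464
  c=9: 9 × 0.509 = 4.581
  c=10: 10 × 0.460 = 4.600
  c=11: 11 × 0.411 = 4.521
Maximum at c = 10 (4.600 surviving offspring).

10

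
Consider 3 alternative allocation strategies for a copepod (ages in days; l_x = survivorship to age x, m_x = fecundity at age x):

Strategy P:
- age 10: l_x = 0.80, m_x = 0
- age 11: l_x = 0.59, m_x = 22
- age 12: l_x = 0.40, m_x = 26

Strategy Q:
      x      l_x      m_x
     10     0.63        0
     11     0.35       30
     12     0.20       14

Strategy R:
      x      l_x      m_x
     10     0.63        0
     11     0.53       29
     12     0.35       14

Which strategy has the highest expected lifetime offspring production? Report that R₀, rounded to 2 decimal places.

Strategy P: R₀ = 0.80×0 + 0.59×22 + 0.40×26 = 23.3800
Strategy Q: R₀ = 0.63×0 + 0.35×30 + 0.20×14 = 13.3000
Strategy R: R₀ = 0.63×0 + 0.53×29 + 0.35×14 = 20.2700
Highest R₀: strategy P with 23.3800.

23.38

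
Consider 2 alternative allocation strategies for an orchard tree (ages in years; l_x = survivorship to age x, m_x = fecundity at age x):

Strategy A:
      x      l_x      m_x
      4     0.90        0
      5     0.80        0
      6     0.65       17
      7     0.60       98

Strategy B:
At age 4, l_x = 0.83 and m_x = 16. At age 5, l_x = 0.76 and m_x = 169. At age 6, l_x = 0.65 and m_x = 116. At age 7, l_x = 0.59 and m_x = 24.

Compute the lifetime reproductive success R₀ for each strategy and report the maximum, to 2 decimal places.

Strategy A: R₀ = 0.90×0 + 0.80×0 + 0.65×17 + 0.60×98 = 69.8500
Strategy B: R₀ = 0.83×16 + 0.76×169 + 0.65×116 + 0.59×24 = 231.2800
Highest R₀: strategy B with 231.2800.

231.28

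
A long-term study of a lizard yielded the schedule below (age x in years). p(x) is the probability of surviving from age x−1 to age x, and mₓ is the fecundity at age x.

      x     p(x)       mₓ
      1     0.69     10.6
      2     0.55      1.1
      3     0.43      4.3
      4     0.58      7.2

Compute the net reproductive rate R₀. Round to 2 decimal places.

Survivorship from birth: l_x = p_1·p_2·…·p_x.
  l_1 = 0.69000
  l_2 = 0.37950
  l_3 = 0.16318
  l_4 = 0.09465
R₀ = Σ l_x mₓ:
  age 1: 0.69000 × 10.6 = 7.3140
  age 2: 0.37950 × 1.1 = 0.4175
  age 3: 0.16318 × 4.3 = 0.7017
  age 4: 0.09465 × 7.2 = 0.6815
R₀ = 7.3140 + 0.4175 + 0.7017 + 0.6815 = 9.1146

9.11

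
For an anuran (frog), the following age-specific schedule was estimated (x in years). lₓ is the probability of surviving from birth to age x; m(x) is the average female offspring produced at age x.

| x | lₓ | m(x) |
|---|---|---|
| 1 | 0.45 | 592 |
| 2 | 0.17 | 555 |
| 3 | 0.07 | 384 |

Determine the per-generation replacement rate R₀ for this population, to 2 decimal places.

R₀ = Σ lₓ m(x):
  age 1: 0.45 × 592 = 266.4000
  age 2: 0.17 × 555 = 94.3500
  age 3: 0.07 × 384 = 26.8800
R₀ = 266.4000 + 94.3500 + 26.8800 = 387.6300

387.63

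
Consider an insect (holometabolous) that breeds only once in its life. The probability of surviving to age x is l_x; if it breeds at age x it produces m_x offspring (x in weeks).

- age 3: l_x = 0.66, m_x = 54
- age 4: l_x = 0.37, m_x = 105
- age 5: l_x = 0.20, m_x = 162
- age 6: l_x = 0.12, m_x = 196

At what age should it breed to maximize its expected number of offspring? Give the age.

4

Expected offspring if breeding at age x = l_x × m_x:
  age 3: 0.66 × 54 = 35.640
  age 4: 0.37 × 105 = 38.850
  age 5: 0.20 × 162 = 32.400
  age 6: 0.12 × 196 = 23.520
Maximum at age 4 (38.850).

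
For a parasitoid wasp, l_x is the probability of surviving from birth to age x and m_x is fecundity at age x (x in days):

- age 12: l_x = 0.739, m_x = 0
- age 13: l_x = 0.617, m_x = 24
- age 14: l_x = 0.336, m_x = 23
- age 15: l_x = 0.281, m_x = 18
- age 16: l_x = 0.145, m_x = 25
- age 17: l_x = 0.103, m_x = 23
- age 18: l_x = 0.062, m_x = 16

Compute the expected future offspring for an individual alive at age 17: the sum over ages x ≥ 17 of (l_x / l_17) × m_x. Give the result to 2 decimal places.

32.63

l_17 = 0.103. Conditional survival from age 17 to x is l_x / l_17.
  x=17: (0.103/0.103) × 23 = 23.0000
  x=18: (0.062/0.103) × 16 = 9.6311
Sum = 23.0000 + 9.6311 = 32.6311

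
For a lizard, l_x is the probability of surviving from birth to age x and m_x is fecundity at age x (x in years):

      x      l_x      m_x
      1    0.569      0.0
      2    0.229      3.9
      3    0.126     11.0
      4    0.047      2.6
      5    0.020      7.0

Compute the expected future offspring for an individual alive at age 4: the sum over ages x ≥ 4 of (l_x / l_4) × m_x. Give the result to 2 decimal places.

5.58

l_4 = 0.047. Conditional survival from age 4 to x is l_x / l_4.
  x=4: (0.047/0.047) × 2.6 = 2.6000
  x=5: (0.020/0.047) × 7.0 = 2.9787
Sum = 2.6000 + 2.9787 = 5.5787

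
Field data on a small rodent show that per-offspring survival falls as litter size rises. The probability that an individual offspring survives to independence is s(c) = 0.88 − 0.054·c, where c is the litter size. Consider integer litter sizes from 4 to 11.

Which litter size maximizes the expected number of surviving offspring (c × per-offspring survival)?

Expected surviving offspring = c × s(c):
  c=4: 4 × 0.664 = 2.656
  c=5: 5 × 0.610 = 3.050
  c=6: 6 × 0.556 = 3.336
  c=7: 7 × 0.502 = 3.514
  c=8: 8 × 0.448 = 3.584
  c=9: 9 × 0.394 = 3.546
  c=10: 10 × 0.340 = 3.400
  c=11: 11 × 0.286 = 3.146
Maximum at c = 8 (3.584 surviving offspring).

8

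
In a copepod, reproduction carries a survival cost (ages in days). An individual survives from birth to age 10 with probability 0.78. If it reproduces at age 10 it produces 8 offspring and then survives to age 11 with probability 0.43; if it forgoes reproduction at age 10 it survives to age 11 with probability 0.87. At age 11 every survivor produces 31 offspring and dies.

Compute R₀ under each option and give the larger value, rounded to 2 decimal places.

breed at age 10: R₀ = 0.78 × (8 + 0.43 × 31) = 0.78 × 21.3300 = 16.6374
delay to age 11: R₀ = 0.78 × (0.87 × 31) = 0.78 × 26.9700 = 21.0366
Higher: delay to age 11 (21.0366).

21.04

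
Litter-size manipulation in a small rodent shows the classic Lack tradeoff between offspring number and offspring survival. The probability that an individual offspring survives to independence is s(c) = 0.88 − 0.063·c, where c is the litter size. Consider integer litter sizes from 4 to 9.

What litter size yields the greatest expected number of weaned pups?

7

Expected weaned pups = c × s(c):
  c=4: 4 × 0.628 = 2.512
  c=5: 5 × 0.565 = 2.825
  c=6: 6 × 0.502 = 3.012
  c=7: 7 × 0.439 = 3.073
  c=8: 8 × 0.376 = 3.008
  c=9: 9 × 0.313 = 2.817
Maximum at c = 7 (3.073 weaned pups).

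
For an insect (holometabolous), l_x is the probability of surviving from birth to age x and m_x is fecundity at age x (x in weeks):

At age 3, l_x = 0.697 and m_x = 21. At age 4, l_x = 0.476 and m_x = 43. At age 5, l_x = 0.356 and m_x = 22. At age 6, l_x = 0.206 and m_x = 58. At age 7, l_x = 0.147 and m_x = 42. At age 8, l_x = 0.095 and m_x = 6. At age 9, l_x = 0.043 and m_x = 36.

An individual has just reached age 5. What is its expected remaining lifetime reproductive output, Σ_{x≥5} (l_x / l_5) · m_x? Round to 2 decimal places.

78.85

l_5 = 0.356. Conditional survival from age 5 to x is l_x / l_5.
  x=5: (0.356/0.356) × 22 = 22.0000
  x=6: (0.206/0.356) × 58 = 33.5618
  x=7: (0.147/0.356) × 42 = 17.3427
  x=8: (0.095/0.356) × 6 = 1.6011
  x=9: (0.043/0.356) × 36 = 4.3483
Sum = 22.0000 + 33.5618 + 17.3427 + 1.6011 + 4.3483 = 78.8539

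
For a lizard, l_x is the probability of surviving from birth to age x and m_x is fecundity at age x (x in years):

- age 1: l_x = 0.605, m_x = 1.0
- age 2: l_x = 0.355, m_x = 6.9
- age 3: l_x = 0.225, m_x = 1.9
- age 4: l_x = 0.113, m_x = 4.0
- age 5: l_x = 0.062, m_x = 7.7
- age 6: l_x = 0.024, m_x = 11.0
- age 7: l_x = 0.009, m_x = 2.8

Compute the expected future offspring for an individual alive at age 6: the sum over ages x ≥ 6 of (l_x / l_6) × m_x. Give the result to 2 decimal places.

12.05

l_6 = 0.024. Conditional survival from age 6 to x is l_x / l_6.
  x=6: (0.024/0.024) × 11.0 = 11.0000
  x=7: (0.009/0.024) × 2.8 = 1.0500
Sum = 11.0000 + 1.0500 = 12.0500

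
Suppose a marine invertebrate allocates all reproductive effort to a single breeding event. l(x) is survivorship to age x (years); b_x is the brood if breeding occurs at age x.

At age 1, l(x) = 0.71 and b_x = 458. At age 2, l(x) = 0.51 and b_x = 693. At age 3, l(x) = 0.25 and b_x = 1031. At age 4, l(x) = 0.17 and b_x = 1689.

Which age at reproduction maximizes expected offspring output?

2

Expected offspring if breeding at age x = l(x) × b_x:
  age 1: 0.71 × 458 = 325.180
  age 2: 0.51 × 693 = 353.430
  age 3: 0.25 × 1031 = 257.750
  age 4: 0.17 × 1689 = 287.130
Maximum at age 2 (353.430).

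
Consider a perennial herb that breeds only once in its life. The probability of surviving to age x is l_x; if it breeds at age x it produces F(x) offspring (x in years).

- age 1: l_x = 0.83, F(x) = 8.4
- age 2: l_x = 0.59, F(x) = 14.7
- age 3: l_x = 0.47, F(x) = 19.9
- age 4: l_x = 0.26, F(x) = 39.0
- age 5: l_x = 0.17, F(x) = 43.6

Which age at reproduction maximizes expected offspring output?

Expected offspring if breeding at age x = l_x × F(x):
  age 1: 0.83 × 8.4 = 6.972
  age 2: 0.59 × 14.7 = 8.673
  age 3: 0.47 × 19.9 = 9.353
  age 4: 0.26 × 39.0 = 10.140
  age 5: 0.17 × 43.6 = 7.412
Maximum at age 4 (10.140).

4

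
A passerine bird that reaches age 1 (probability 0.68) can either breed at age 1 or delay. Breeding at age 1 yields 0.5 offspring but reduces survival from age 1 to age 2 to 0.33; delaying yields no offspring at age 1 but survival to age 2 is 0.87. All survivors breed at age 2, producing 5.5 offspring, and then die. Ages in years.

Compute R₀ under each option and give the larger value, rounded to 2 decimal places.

breed at age 1: R₀ = 0.68 × (0.5 + 0.33 × 5.5) = 0.68 × 2.3150 = 1.5742
delay to age 2: R₀ = 0.68 × (0.87 × 5.5) = 0.68 × 4.7850 = 3.2538
Higher: delay to age 2 (3.2538).

3.25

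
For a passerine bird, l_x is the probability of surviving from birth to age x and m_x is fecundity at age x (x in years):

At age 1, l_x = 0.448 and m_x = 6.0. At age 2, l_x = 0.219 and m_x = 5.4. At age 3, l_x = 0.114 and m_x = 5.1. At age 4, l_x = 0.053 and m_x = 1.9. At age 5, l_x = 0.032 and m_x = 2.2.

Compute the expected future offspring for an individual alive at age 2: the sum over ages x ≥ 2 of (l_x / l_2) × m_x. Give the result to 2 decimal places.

l_2 = 0.219. Conditional survival from age 2 to x is l_x / l_2.
  x=2: (0.219/0.219) × 5.4 = 5.4000
  x=3: (0.114/0.219) × 5.1 = 2.6548
  x=4: (0.053/0.219) × 1.9 = 0.4598
  x=5: (0.032/0.219) × 2.2 = 0.3215
Sum = 5.4000 + 2.6548 + 0.4598 + 0.3215 = 8.8361

8.84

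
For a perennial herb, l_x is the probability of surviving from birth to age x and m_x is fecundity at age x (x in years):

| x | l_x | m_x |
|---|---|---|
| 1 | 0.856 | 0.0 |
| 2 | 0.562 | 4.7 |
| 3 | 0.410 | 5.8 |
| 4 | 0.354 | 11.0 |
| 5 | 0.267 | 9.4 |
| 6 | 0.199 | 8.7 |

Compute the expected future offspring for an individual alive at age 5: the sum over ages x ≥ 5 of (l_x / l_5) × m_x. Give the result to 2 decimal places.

15.88

l_5 = 0.267. Conditional survival from age 5 to x is l_x / l_5.
  x=5: (0.267/0.267) × 9.4 = 9.4000
  x=6: (0.199/0.267) × 8.7 = 6.4843
Sum = 9.4000 + 6.4843 = 15.8843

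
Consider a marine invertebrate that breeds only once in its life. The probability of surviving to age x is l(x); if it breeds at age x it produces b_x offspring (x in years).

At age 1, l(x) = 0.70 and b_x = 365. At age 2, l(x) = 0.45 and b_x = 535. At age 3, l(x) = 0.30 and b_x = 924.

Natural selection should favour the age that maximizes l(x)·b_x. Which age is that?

3

Expected offspring if breeding at age x = l(x) × b_x:
  age 1: 0.70 × 365 = 255.500
  age 2: 0.45 × 535 = 240.750
  age 3: 0.30 × 924 = 277.200
Maximum at age 3 (277.200).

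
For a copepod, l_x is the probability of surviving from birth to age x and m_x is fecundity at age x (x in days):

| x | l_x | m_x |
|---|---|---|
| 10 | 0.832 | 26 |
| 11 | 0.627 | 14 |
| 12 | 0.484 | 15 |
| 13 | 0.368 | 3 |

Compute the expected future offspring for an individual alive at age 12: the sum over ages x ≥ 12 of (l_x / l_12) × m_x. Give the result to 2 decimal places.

17.28

l_12 = 0.484. Conditional survival from age 12 to x is l_x / l_12.
  x=12: (0.484/0.484) × 15 = 15.0000
  x=13: (0.368/0.484) × 3 = 2.2810
Sum = 15.0000 + 2.2810 = 17.2810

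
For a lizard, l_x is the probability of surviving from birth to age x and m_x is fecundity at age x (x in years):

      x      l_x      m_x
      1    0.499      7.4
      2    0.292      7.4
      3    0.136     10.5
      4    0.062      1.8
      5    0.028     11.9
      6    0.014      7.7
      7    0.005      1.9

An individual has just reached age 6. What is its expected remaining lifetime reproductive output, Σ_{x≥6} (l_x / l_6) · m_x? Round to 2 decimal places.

l_6 = 0.014. Conditional survival from age 6 to x is l_x / l_6.
  x=6: (0.014/0.014) × 7.7 = 7.7000
  x=7: (0.005/0.014) × 1.9 = 0.6786
Sum = 7.7000 + 0.6786 = 8.3786

8.38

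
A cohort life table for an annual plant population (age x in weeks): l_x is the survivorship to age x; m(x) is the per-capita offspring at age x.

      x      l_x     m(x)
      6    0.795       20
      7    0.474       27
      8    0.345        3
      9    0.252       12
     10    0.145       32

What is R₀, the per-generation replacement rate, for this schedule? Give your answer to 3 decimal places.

37.397

R₀ = Σ l_x m(x):
  age 6: 0.795 × 20 = 15.9000
  age 7: 0.474 × 27 = 12.7980
  age 8: 0.345 × 3 = 1.0350
  age 9: 0.252 × 12 = 3.0240
  age 10: 0.145 × 32 = 4.6400
R₀ = 15.9000 + 12.7980 + 1.0350 + 3.0240 + 4.6400 = 37.3970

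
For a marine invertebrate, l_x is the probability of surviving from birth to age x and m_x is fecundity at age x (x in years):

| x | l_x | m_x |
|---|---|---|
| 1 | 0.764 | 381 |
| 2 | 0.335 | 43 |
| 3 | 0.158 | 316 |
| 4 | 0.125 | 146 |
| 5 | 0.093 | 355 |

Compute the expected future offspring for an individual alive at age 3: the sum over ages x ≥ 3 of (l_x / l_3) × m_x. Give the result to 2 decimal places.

640.46

l_3 = 0.158. Conditional survival from age 3 to x is l_x / l_3.
  x=3: (0.158/0.158) × 316 = 316.0000
  x=4: (0.125/0.158) × 146 = 115.5063
  x=5: (0.093/0.158) × 355 = 208.9557
Sum = 316.0000 + 115.5063 + 208.9557 = 640.4620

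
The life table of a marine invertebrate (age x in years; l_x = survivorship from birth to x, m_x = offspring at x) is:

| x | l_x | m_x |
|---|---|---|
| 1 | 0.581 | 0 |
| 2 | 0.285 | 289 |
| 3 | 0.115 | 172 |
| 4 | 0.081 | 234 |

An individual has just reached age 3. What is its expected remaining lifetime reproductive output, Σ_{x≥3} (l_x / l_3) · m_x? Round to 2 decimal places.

l_3 = 0.115. Conditional survival from age 3 to x is l_x / l_3.
  x=3: (0.115/0.115) × 172 = 172.0000
  x=4: (0.081/0.115) × 234 = 164.8174
Sum = 172.0000 + 164.8174 = 336.8174

336.82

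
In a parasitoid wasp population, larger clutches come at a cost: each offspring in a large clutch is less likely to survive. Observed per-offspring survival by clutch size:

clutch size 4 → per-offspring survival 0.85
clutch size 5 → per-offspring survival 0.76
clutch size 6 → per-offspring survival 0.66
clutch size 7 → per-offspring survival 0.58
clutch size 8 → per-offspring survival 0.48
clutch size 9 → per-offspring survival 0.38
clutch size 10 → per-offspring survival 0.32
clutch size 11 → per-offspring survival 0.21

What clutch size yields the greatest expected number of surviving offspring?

7

Expected surviving offspring = c × s(c):
  c=4: 4 × 0.85 = 3.400
  c=5: 5 × 0.76 = 3.800
  c=6: 6 × 0.66 = 3.960
  c=7: 7 × 0.58 = 4.060
  c=8: 8 × 0.48 = 3.840
  c=9: 9 × 0.38 = 3.420
  c=10: 10 × 0.32 = 3.200
  c=11: 11 × 0.21 = 2.310
Maximum at c = 7 (4.060 surviving offspring).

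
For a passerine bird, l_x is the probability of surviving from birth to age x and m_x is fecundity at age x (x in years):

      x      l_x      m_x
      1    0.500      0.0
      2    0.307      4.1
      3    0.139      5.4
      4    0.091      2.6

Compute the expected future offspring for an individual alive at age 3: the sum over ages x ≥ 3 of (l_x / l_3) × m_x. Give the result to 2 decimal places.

7.10

l_3 = 0.139. Conditional survival from age 3 to x is l_x / l_3.
  x=3: (0.139/0.139) × 5.4 = 5.4000
  x=4: (0.091/0.139) × 2.6 = 1.7022
Sum = 5.4000 + 1.7022 = 7.1022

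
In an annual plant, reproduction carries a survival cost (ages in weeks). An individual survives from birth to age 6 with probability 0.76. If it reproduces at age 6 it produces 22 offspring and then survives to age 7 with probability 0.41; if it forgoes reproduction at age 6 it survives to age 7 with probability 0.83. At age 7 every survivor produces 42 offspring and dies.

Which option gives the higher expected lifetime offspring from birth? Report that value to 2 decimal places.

breed at age 6: R₀ = 0.76 × (22 + 0.41 × 42) = 0.76 × 39.2200 = 29.8072
delay to age 7: R₀ = 0.76 × (0.83 × 42) = 0.76 × 34.8600 = 26.4936
Higher: breed at age 6 (29.8072).

29.81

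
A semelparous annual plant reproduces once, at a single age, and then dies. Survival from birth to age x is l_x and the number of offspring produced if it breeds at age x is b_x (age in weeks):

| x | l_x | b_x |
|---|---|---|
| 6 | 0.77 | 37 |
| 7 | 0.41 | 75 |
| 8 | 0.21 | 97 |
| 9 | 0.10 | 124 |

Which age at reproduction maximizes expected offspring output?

Expected offspring if breeding at age x = l_x × b_x:
  age 6: 0.77 × 37 = 28.490
  age 7: 0.41 × 75 = 30.750
  age 8: 0.21 × 97 = 20.370
  age 9: 0.10 × 124 = 12.400
Maximum at age 7 (30.750).

7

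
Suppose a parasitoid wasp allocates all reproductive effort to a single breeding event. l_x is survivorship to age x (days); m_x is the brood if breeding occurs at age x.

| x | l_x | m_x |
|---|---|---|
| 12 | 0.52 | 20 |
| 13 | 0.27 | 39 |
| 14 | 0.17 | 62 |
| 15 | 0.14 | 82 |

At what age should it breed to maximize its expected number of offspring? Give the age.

Expected offspring if breeding at age x = l_x × m_x:
  age 12: 0.52 × 20 = 10.400
  age 13: 0.27 × 39 = 10.530
  age 14: 0.17 × 62 = 10.540
  age 15: 0.14 × 82 = 11.480
Maximum at age 15 (11.480).

15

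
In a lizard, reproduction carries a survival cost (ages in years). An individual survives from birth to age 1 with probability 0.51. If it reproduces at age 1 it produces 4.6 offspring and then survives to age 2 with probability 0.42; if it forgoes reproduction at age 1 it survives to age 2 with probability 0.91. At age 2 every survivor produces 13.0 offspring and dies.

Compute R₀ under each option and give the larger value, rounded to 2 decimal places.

breed at age 1: R₀ = 0.51 × (4.6 + 0.42 × 13.0) = 0.51 × 10.0600 = 5.1306
delay to age 2: R₀ = 0.51 × (0.91 × 13.0) = 0.51 × 11.8300 = 6.0333
Higher: delay to age 2 (6.0333).

6.03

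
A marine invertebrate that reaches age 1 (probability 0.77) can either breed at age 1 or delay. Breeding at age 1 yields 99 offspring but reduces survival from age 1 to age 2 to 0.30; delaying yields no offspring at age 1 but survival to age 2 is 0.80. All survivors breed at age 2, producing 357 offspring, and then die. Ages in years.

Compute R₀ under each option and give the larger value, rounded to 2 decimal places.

219.91

breed at age 1: R₀ = 0.77 × (99 + 0.30 × 357) = 0.77 × 206.1000 = 158.6970
delay to age 2: R₀ = 0.77 × (0.80 × 357) = 0.77 × 285.6000 = 219.9120
Higher: delay to age 2 (219.9120).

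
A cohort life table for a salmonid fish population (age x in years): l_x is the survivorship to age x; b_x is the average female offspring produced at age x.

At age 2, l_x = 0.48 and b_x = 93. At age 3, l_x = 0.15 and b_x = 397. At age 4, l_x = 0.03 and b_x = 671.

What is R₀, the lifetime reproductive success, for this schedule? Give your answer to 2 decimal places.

124.32

R₀ = Σ l_x b_x:
  age 2: 0.48 × 93 = 44.6400
  age 3: 0.15 × 397 = 59.5500
  age 4: 0.03 × 671 = 20.1300
R₀ = 44.6400 + 59.5500 + 20.1300 = 124.3200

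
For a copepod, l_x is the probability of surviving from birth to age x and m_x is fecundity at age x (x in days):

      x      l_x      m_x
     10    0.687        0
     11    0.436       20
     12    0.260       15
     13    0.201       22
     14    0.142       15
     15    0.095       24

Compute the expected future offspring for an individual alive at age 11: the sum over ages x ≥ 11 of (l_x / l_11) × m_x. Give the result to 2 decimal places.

l_11 = 0.436. Conditional survival from age 11 to x is l_x / l_11.
  x=11: (0.436/0.436) × 20 = 20.0000
  x=12: (0.260/0.436) × 15 = 8.9450
  x=13: (0.201/0.436) × 22 = 10.1422
  x=14: (0.142/0.436) × 15 = 4.8853
  x=15: (0.095/0.436) × 24 = 5.2294
Sum = 20.0000 + 8.9450 + 10.1422 + 4.8853 + 5.2294 = 49.2018

49.20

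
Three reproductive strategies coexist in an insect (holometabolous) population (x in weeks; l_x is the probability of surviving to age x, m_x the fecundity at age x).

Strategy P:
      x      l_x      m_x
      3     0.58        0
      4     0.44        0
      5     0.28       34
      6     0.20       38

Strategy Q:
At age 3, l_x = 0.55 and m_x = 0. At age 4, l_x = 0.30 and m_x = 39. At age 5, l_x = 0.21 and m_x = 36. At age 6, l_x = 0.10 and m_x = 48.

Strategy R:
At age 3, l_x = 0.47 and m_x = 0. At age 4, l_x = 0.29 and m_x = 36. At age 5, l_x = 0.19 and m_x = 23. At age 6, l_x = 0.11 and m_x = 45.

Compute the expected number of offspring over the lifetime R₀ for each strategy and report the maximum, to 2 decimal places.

Strategy P: R₀ = 0.58×0 + 0.44×0 + 0.28×34 + 0.20×38 = 17.1200
Strategy Q: R₀ = 0.55×0 + 0.30×39 + 0.21×36 + 0.10×48 = 24.0600
Strategy R: R₀ = 0.47×0 + 0.29×36 + 0.19×23 + 0.11×45 = 19.7600
Highest R₀: strategy Q with 24.0600.

24.06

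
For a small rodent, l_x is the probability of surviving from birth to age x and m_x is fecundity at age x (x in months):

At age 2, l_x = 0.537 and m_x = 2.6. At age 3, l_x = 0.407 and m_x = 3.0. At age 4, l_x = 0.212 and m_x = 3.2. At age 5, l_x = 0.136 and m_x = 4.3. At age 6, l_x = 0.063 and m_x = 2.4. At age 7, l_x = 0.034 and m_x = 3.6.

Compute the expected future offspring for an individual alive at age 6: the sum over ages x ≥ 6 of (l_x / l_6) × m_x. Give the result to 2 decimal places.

l_6 = 0.063. Conditional survival from age 6 to x is l_x / l_6.
  x=6: (0.063/0.063) × 2.4 = 2.4000
  x=7: (0.034/0.063) × 3.6 = 1.9429
Sum = 2.4000 + 1.9429 = 4.3429

4.34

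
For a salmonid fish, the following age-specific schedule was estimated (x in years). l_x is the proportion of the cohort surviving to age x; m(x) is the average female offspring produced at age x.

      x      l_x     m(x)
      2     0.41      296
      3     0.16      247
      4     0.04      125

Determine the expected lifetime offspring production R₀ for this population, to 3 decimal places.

165.880

R₀ = Σ l_x m(x):
  age 2: 0.41 × 296 = 121.3600
  age 3: 0.16 × 247 = 39.5200
  age 4: 0.04 × 125 = 5.0000
R₀ = 121.3600 + 39.5200 + 5.0000 = 165.8800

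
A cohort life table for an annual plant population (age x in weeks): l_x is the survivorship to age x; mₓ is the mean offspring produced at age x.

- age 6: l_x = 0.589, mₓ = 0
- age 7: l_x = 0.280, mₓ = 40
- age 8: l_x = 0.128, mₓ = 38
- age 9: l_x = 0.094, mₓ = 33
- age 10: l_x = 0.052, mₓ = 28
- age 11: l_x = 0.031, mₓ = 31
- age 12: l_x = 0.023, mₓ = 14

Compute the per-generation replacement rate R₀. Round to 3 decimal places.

21.905

R₀ = Σ l_x mₓ:
  age 6: 0.589 × 0 = 0.0000
  age 7: 0.280 × 40 = 11.2000
  age 8: 0.128 × 38 = 4.8640
  age 9: 0.094 × 33 = 3.1020
  age 10: 0.052 × 28 = 1.4560
  age 11: 0.031 × 31 = 0.9610
  age 12: 0.023 × 14 = 0.3220
R₀ = 0.0000 + 11.2000 + 4.8640 + 3.1020 + 1.4560 + 0.9610 + 0.3220 = 21.9050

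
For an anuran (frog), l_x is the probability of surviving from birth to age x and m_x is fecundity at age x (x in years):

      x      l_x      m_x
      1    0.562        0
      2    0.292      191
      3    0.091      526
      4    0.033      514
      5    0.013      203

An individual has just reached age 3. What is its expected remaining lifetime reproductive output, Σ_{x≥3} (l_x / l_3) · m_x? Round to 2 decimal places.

741.40

l_3 = 0.091. Conditional survival from age 3 to x is l_x / l_3.
  x=3: (0.091/0.091) × 526 = 526.0000
  x=4: (0.033/0.091) × 514 = 186.3956
  x=5: (0.013/0.091) × 203 = 29.0000
Sum = 526.0000 + 186.3956 + 29.0000 = 741.3956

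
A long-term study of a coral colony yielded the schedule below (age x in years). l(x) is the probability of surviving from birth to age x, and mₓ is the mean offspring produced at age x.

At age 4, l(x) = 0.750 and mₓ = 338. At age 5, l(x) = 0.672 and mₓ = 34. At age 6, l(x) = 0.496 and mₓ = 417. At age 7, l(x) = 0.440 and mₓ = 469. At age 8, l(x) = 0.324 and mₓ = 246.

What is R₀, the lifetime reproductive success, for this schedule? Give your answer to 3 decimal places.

769.244

R₀ = Σ l(x) mₓ:
  age 4: 0.750 × 338 = 253.5000
  age 5: 0.672 × 34 = 22.8480
  age 6: 0.496 × 417 = 206.8320
  age 7: 0.440 × 469 = 206.3600
  age 8: 0.324 × 246 = 79.7040
R₀ = 253.5000 + 22.8480 + 206.8320 + 206.3600 + 79.7040 = 769.2440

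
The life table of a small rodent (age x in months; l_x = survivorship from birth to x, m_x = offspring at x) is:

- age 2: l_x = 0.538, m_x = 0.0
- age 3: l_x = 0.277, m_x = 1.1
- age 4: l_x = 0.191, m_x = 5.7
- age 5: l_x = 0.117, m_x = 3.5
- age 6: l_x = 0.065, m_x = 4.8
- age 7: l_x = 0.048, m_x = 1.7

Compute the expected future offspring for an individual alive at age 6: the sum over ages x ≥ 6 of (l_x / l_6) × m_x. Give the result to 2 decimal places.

l_6 = 0.065. Conditional survival from age 6 to x is l_x / l_6.
  x=6: (0.065/0.065) × 4.8 = 4.8000
  x=7: (0.048/0.065) × 1.7 = 1.2554
Sum = 4.8000 + 1.2554 = 6.0554

6.06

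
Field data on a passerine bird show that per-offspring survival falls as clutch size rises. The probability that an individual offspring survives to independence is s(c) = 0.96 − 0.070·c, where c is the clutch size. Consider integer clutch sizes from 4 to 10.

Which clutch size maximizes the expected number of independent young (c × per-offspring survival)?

Expected independent young = c × s(c):
  c=4: 4 × 0.680 = 2.720
  c=5: 5 × 0.610 = 3.050
  c=6: 6 × 0.540 = 3.240
  c=7: 7 × 0.470 = 3.290
  c=8: 8 × 0.400 = 3.200
  c=9: 9 × 0.330 = 2.970
  c=10: 10 × 0.260 = 2.600
Maximum at c = 7 (3.290 independent young).

7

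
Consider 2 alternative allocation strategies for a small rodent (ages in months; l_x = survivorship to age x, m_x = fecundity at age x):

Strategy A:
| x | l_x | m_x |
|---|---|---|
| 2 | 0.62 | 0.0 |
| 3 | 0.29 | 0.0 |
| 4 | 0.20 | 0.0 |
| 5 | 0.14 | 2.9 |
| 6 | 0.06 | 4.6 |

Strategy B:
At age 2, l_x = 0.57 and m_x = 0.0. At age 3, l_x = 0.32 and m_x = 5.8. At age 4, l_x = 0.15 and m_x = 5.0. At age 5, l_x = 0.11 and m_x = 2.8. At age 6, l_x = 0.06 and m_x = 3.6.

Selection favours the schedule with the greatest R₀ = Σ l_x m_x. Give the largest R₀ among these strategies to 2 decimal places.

Strategy A: R₀ = 0.62×0.0 + 0.29×0.0 + 0.20×0.0 + 0.14×2.9 + 0.06×4.6 = 0.6820
Strategy B: R₀ = 0.57×0.0 + 0.32×5.8 + 0.15×5.0 + 0.11×2.8 + 0.06×3.6 = 3.1300
Highest R₀: strategy B with 3.1300.

3.13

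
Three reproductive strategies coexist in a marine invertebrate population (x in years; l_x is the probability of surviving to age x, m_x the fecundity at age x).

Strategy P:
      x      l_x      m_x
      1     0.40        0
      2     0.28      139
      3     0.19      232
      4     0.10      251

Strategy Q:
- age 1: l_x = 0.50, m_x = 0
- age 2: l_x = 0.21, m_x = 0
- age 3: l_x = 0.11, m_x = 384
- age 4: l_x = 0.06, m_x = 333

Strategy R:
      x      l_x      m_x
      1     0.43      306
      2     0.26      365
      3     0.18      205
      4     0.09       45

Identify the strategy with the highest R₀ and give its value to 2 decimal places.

Strategy P: R₀ = 0.40×0 + 0.28×139 + 0.19×232 + 0.10×251 = 108.1000
Strategy Q: R₀ = 0.50×0 + 0.21×0 + 0.11×384 + 0.06×333 = 62.2200
Strategy R: R₀ = 0.43×306 + 0.26×365 + 0.18×205 + 0.09×45 = 267.4300
Highest R₀: strategy R with 267.4300.

267.43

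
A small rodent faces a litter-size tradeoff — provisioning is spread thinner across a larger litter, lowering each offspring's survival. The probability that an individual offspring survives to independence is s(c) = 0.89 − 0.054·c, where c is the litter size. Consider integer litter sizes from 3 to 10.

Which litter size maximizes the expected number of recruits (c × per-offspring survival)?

8

Expected recruits = c × s(c):
  c=3: 3 × 0.728 = 2.184
  c=4: 4 × 0.674 = 2.696
  c=5: 5 × 0.620 = 3.100
  c=6: 6 × 0.566 = 3.396
  c=7: 7 × 0.512 = 3.584
  c=8: 8 × 0.458 = 3.664
  c=9: 9 × 0.404 = 3.636
  c=10: 10 × 0.350 = 3.500
Maximum at c = 8 (3.664 recruits).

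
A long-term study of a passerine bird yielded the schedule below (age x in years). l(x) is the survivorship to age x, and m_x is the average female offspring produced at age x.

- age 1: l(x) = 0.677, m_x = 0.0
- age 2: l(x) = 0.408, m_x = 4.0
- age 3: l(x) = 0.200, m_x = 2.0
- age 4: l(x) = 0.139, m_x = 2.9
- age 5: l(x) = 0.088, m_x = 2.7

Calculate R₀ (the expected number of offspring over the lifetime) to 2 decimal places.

2.67

R₀ = Σ l(x) m_x:
  age 1: 0.677 × 0.0 = 0.0000
  age 2: 0.408 × 4.0 = 1.6320
  age 3: 0.200 × 2.0 = 0.4000
  age 4: 0.139 × 2.9 = 0.4031
  age 5: 0.088 × 2.7 = 0.2376
R₀ = 0.0000 + 1.6320 + 0.4000 + 0.4031 + 0.2376 = 2.6727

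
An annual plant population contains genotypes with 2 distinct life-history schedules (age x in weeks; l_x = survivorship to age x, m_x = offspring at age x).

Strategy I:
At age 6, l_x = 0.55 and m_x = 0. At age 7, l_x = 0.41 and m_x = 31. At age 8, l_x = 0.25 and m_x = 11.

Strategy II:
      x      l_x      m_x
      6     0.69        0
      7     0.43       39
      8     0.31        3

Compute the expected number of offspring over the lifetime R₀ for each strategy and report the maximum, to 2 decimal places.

17.70

Strategy I: R₀ = 0.55×0 + 0.41×31 + 0.25×11 = 15.4600
Strategy II: R₀ = 0.69×0 + 0.43×39 + 0.31×3 = 17.7000
Highest R₀: strategy II with 17.7000.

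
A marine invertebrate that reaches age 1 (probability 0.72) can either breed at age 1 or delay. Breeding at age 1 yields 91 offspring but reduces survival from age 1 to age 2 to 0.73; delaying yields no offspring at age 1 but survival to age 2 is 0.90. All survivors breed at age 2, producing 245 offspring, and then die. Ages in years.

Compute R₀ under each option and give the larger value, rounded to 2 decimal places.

breed at age 1: R₀ = 0.72 × (91 + 0.73 × 245) = 0.72 × 269.8500 = 194.2920
delay to age 2: R₀ = 0.72 × (0.90 × 245) = 0.72 × 220.5000 = 158.7600
Higher: breed at age 1 (194.2920).

194.29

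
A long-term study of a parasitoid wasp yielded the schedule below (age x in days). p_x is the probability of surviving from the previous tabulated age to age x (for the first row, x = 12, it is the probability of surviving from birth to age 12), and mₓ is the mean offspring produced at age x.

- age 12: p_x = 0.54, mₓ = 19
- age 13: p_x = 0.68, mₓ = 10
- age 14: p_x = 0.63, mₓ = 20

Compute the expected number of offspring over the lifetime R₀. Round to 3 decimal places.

Survivorship from birth: l_x = p_12·p_13·…·p_x.
  l_12 = 0.54000
  l_13 = 0.36720
  l_14 = 0.23134
R₀ = Σ l_x mₓ:
  age 12: 0.54000 × 19 = 10.2600
  age 13: 0.36720 × 10 = 3.6720
  age 14: 0.23134 × 20 = 4.6268
R₀ = 10.2600 + 3.6720 + 4.6268 = 18.5588

18.559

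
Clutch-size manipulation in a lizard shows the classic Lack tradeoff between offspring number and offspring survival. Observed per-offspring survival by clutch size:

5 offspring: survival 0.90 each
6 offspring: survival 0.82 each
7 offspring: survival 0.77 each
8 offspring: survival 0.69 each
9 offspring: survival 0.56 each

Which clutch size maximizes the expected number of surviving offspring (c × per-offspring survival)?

8

Expected surviving offspring = c × s(c):
  c=5: 5 × 0.90 = 4.500
  c=6: 6 × 0.82 = 4.920
  c=7: 7 × 0.77 = 5.390
  c=8: 8 × 0.69 = 5.520
  c=9: 9 × 0.56 = 5.040
Maximum at c = 8 (5.520 surviving offspring).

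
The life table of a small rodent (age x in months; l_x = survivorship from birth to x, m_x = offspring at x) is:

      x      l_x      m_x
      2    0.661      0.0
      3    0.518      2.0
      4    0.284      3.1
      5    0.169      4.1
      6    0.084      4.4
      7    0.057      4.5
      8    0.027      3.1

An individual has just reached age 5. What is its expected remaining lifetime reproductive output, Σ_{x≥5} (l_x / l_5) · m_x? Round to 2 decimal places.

8.30

l_5 = 0.169. Conditional survival from age 5 to x is l_x / l_5.
  x=5: (0.169/0.169) × 4.1 = 4.1000
  x=6: (0.084/0.169) × 4.4 = 2.1870
  x=7: (0.057/0.169) × 4.5 = 1.5178
  x=8: (0.027/0.169) × 3.1 = 0.4953
Sum = 4.1000 + 2.1870 + 1.5178 + 0.4953 = 8.3000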